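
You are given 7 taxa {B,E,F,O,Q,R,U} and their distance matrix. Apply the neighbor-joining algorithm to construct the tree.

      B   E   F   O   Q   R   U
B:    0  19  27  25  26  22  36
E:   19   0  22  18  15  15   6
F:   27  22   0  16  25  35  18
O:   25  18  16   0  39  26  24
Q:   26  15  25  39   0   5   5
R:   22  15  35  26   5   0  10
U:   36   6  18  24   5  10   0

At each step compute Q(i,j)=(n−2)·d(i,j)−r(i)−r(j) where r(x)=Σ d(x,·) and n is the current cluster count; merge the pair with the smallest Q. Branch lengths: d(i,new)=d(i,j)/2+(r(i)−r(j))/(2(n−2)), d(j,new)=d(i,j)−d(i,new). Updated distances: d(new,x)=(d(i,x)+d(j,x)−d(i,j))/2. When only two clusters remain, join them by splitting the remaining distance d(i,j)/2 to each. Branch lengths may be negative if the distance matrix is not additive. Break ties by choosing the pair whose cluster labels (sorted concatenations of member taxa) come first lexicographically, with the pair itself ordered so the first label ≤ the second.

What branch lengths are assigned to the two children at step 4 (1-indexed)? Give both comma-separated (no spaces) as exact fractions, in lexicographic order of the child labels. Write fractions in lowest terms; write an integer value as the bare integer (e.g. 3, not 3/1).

185/32,55/32

step 1: merge (F,O) at d=16, Q=-211; branch lengths F→15/2, O→17/2; new cluster FO
  updated: d(B,FO)=18, d(E,FO)=12, d(FO,Q)=24, d(FO,R)=45/2, d(FO,U)=13
step 2: merge (B,FO) at d=18, Q=-277/2; branch lengths B→207/16, FO→81/16; new cluster BFO
  updated: d(BFO,E)=13/2, d(BFO,Q)=16, d(BFO,R)=53/4, d(BFO,U)=31/2
step 3: merge (BFO,E) at d=13/2, Q=-297/4; branch lengths BFO→113/24, E→43/24; new cluster BEFO
  updated: d(BEFO,Q)=49/4, d(BEFO,R)=87/8, d(BEFO,U)=15/2
step 4: merge (BEFO,U) at d=15/2, Q=-305/8; branch lengths BEFO→185/32, U→55/32; new cluster BEFOU
  updated: d(BEFOU,Q)=39/8, d(BEFOU,R)=107/16
step 5: merge (BEFOU,Q) at d=39/8, Q=-265/16; branch lengths BEFOU→105/32, Q→51/32; new cluster BEFOQU
  updated: d(BEFOQU,R)=109/32
step 6: merge (BEFOQU,R) at d=109/32; branch lengths BEFOQU→109/64, R→109/64; new cluster BEFOQRU
final tree: (((((B:207/16,(F:15/2,O:17/2):81/16):113/24,E:43/24):185/32,U:55/32):105/32,Q:51/32):109/64,R:109/64)
total length: 1801/32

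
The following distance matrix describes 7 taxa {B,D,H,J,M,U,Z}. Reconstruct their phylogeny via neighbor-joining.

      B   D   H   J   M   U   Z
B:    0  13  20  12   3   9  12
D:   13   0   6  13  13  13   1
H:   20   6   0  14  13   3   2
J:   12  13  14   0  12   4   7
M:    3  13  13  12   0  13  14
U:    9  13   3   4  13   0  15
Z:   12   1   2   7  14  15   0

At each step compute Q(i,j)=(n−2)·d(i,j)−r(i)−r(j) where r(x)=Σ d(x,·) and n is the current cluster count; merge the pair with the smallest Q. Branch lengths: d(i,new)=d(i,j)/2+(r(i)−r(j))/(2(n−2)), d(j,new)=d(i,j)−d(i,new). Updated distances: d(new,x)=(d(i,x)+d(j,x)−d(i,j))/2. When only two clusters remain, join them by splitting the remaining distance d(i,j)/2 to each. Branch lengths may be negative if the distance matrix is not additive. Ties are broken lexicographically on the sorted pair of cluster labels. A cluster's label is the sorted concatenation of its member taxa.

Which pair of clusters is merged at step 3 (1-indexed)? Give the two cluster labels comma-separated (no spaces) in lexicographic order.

iteration 1: select B,M (d=3, Q=-122); attach at lengths (8/5, 7/5); label the merged cluster BM
  updated: d(BM,D)=23/2, d(BM,H)=15, d(BM,J)=21/2, d(BM,U)=19/2, d(BM,Z)=23/2
iteration 2: select D,Z (d=1, Q=-77); attach at lengths (3/2, -1/2); label the merged cluster DZ
  updated: d(BM,DZ)=11, d(DZ,H)=7/2, d(DZ,J)=19/2, d(DZ,U)=27/2
iteration 3: select DZ,H (d=7/2, Q=-125/2); attach at lengths (25/12, 17/12); label the merged cluster DHZ
  updated: d(BM,DHZ)=45/4, d(DHZ,J)=10, d(DHZ,U)=13/2
iteration 4: select BM,DHZ (d=45/4, Q=-73/2); attach at lengths (13/2, 19/4); label the merged cluster BDHMZ
  updated: d(BDHMZ,J)=37/8, d(BDHMZ,U)=19/8
iteration 5: select BDHMZ,J (d=37/8, Q=-11); attach at lengths (3/2, 25/8); label the merged cluster BDHJMZ
  updated: d(BDHJMZ,U)=7/8
iteration 6: select BDHJMZ,U (d=7/8); attach at lengths (7/16, 7/16); label the merged cluster BDHJMUZ
final tree: ((((B:8/5,M:7/5):13/2,((D:3/2,Z:-1/2):25/12,H:17/12):19/4):3/2,J:25/8):7/16,U:7/16)
total length: 97/4

DZ,H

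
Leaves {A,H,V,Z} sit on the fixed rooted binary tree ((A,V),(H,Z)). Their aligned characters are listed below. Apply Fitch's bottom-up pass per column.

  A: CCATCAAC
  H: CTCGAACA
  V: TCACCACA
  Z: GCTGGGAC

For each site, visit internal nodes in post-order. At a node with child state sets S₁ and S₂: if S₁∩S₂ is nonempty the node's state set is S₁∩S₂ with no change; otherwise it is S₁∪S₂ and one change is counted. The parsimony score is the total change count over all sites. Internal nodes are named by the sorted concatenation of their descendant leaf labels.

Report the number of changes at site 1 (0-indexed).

site 0, node AV: A={C} ∪ V={T} → {C,T} (+1)
site 0, node HZ: H={C} ∪ Z={G} → {C,G} (+1)
site 0, node AHVZ: AV={C,T} ∩ HZ={C,G} → {C} (+0)
site 1, node AV: A={C} ∩ V={C} → {C} (+0)
site 1, node HZ: H={T} ∪ Z={C} → {C,T} (+1)
site 1, node AHVZ: AV={C} ∩ HZ={C,T} → {C} (+0)
site 2, node AV: A={A} ∩ V={A} → {A} (+0)
site 2, node HZ: H={C} ∪ Z={T} → {C,T} (+1)
site 2, node AHVZ: AV={A} ∪ HZ={C,T} → {A,C,T} (+1)
site 3, node AV: A={T} ∪ V={C} → {C,T} (+1)
site 3, node HZ: H={G} ∩ Z={G} → {G} (+0)
site 3, node AHVZ: AV={C,T} ∪ HZ={G} → {C,G,T} (+1)
site 4, node AV: A={C} ∩ V={C} → {C} (+0)
site 4, node HZ: H={A} ∪ Z={G} → {A,G} (+1)
site 4, node AHVZ: AV={C} ∪ HZ={A,G} → {A,C,G} (+1)
site 5, node AV: A={A} ∩ V={A} → {A} (+0)
site 5, node HZ: H={A} ∪ Z={G} → {A,G} (+1)
site 5, node AHVZ: AV={A} ∩ HZ={A,G} → {A} (+0)
site 6, node AV: A={A} ∪ V={C} → {A,C} (+1)
site 6, node HZ: H={C} ∪ Z={A} → {A,C} (+1)
site 6, node AHVZ: AV={A,C} ∩ HZ={A,C} → {A,C} (+0)
site 7, node AV: A={C} ∪ V={A} → {A,C} (+1)
site 7, node HZ: H={A} ∪ Z={C} → {A,C} (+1)
site 7, node AHVZ: AV={A,C} ∩ HZ={A,C} → {A,C} (+0)
per-site changes: [2, 1, 2, 2, 2, 1, 2, 2]; total = 14

1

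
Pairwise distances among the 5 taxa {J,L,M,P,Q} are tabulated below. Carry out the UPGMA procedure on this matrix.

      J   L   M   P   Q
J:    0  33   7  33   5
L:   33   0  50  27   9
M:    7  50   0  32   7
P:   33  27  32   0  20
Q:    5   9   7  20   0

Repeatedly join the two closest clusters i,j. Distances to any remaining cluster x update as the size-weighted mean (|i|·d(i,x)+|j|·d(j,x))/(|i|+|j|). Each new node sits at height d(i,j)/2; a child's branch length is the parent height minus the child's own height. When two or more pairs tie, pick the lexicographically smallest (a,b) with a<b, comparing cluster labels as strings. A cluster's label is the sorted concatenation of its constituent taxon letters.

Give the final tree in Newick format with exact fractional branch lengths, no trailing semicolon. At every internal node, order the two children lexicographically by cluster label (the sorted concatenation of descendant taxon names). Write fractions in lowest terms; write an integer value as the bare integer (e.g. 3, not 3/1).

iteration 1: select J,Q (d=5); attach at lengths (5/2, 5/2); label the merged cluster JQ
  updated: d(JQ,L)=21, d(JQ,M)=7, d(JQ,P)=53/2
iteration 2: select JQ,M (d=7); attach at lengths (1, 7/2); label the merged cluster JMQ
  updated: d(JMQ,L)=92/3, d(JMQ,P)=85/3
iteration 3: select L,P (d=27); attach at lengths (27/2, 27/2); label the merged cluster LP
  updated: d(JMQ,LP)=59/2
iteration 4: select JMQ,LP (d=59/2); attach at lengths (45/4, 5/4); label the merged cluster JLMPQ
final tree: (((J:5/2,Q:5/2):1,M:7/2):45/4,(L:27/2,P:27/2):5/4)
total length: 49

(((J:5/2,Q:5/2):1,M:7/2):45/4,(L:27/2,P:27/2):5/4)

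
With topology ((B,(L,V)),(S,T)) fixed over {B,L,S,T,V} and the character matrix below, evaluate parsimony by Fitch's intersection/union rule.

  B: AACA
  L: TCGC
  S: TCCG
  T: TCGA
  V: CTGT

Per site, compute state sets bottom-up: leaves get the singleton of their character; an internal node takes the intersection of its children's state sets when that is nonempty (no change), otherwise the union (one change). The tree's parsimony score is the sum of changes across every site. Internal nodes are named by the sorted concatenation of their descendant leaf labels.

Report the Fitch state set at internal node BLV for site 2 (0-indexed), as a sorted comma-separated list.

C,G

site 0, node LV: L={T} ∪ V={C} → {C,T} (+1)
site 0, node BLV: B={A} ∪ LV={C,T} → {A,C,T} (+1)
site 0, node ST: S={T} ∩ T={T} → {T} (+0)
site 0, node BLSTV: BLV={A,C,T} ∩ ST={T} → {T} (+0)
site 1, node LV: L={C} ∪ V={T} → {C,T} (+1)
site 1, node BLV: B={A} ∪ LV={C,T} → {A,C,T} (+1)
site 1, node ST: S={C} ∩ T={C} → {C} (+0)
site 1, node BLSTV: BLV={A,C,T} ∩ ST={C} → {C} (+0)
site 2, node LV: L={G} ∩ V={G} → {G} (+0)
site 2, node BLV: B={C} ∪ LV={G} → {C,G} (+1)
site 2, node ST: S={C} ∪ T={G} → {C,G} (+1)
site 2, node BLSTV: BLV={C,G} ∩ ST={C,G} → {C,G} (+0)
site 3, node LV: L={C} ∪ V={T} → {C,T} (+1)
site 3, node BLV: B={A} ∪ LV={C,T} → {A,C,T} (+1)
site 3, node ST: S={G} ∪ T={A} → {A,G} (+1)
site 3, node BLSTV: BLV={A,C,T} ∩ ST={A,G} → {A} (+0)
per-site changes: [2, 2, 2, 3]; total = 9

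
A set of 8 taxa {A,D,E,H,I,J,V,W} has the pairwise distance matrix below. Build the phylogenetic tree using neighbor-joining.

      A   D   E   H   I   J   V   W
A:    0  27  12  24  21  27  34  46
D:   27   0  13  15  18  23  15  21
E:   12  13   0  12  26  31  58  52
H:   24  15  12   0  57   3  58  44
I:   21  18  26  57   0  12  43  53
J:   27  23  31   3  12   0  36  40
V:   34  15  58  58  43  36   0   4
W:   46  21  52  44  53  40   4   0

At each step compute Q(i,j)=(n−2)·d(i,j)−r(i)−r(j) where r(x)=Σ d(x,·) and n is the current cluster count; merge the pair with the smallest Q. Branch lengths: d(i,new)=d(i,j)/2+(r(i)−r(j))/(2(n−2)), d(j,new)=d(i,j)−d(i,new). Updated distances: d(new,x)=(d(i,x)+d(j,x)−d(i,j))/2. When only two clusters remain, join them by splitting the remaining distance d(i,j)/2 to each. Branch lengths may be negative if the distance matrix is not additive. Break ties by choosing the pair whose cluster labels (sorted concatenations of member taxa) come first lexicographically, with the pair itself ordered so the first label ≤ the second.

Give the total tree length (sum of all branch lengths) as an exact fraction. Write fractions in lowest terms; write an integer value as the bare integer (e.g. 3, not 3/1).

iteration 1: select V,W (d=4, Q=-484); attach at lengths (1, 3); label the merged cluster VW
  updated: d(A,VW)=38, d(D,VW)=16, d(E,VW)=53, d(H,VW)=49, d(I,VW)=46, d(J,VW)=36
iteration 2: select H,J (d=3, Q=-277); attach at lengths (43/10, -13/10); label the merged cluster HJ
  updated: d(A,HJ)=24, d(D,HJ)=35/2, d(E,HJ)=20, d(HJ,I)=33, d(HJ,VW)=41
iteration 3: select D,VW (d=16, Q=-443/2); attach at lengths (-77/16, 333/16); label the merged cluster DVW
  updated: d(A,DVW)=49/2, d(DVW,E)=25, d(DVW,HJ)=85/4, d(DVW,I)=24
iteration 4: select DVW,HJ (d=85/4, Q=-517/4); attach at lengths (241/24, 269/24); label the merged cluster DHJVW
  updated: d(A,DHJVW)=109/8, d(DHJVW,E)=95/8, d(DHJVW,I)=143/8
iteration 5: select A,E (d=12, Q=-145/2); attach at lengths (83/16, 109/16); label the merged cluster AE
  updated: d(AE,DHJVW)=27/4, d(AE,I)=35/2
iteration 6: select AE,DHJVW (d=27/4, Q=-337/8); attach at lengths (51/16, 57/16); label the merged cluster ADEHJVW
  updated: d(ADEHJVW,I)=229/16
iteration 7: select ADEHJVW,I (d=229/16); attach at lengths (229/32, 229/32); label the merged cluster ADEHIJVW
final tree: (((A:83/16,E:109/16):51/16,((D:-77/16,(V:1,W:3):333/16):241/24,(H:43/10,J:-13/10):269/24):57/16):229/32,I:229/32)
total length: 1237/16

1237/16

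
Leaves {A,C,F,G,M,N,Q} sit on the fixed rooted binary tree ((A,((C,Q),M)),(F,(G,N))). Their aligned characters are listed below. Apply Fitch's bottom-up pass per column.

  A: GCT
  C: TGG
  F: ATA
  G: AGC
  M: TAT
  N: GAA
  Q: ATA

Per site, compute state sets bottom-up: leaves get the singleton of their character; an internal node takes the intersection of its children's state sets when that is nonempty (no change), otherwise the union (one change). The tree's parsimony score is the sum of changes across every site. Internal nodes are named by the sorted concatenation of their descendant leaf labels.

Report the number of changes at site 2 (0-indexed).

4

CQ@0: {T} ∪ {A} = {A,T} (union, +1)
CMQ@0: {A,T} ∩ {T} = {T} (intersection, +0)
ACMQ@0: {G} ∪ {T} = {G,T} (union, +1)
GN@0: {A} ∪ {G} = {A,G} (union, +1)
FGN@0: {A} ∩ {A,G} = {A} (intersection, +0)
ACFGMNQ@0: {G,T} ∪ {A} = {A,G,T} (union, +1)
CQ@1: {G} ∪ {T} = {G,T} (union, +1)
CMQ@1: {G,T} ∪ {A} = {A,G,T} (union, +1)
ACMQ@1: {C} ∪ {A,G,T} = {A,C,G,T} (union, +1)
GN@1: {G} ∪ {A} = {A,G} (union, +1)
FGN@1: {T} ∪ {A,G} = {A,G,T} (union, +1)
ACFGMNQ@1: {A,C,G,T} ∩ {A,G,T} = {A,G,T} (intersection, +0)
CQ@2: {G} ∪ {A} = {A,G} (union, +1)
CMQ@2: {A,G} ∪ {T} = {A,G,T} (union, +1)
ACMQ@2: {T} ∩ {A,G,T} = {T} (intersection, +0)
GN@2: {C} ∪ {A} = {A,C} (union, +1)
FGN@2: {A} ∩ {A,C} = {A} (intersection, +0)
ACFGMNQ@2: {T} ∪ {A} = {A,T} (union, +1)
per-site changes: [4, 5, 4]; total = 13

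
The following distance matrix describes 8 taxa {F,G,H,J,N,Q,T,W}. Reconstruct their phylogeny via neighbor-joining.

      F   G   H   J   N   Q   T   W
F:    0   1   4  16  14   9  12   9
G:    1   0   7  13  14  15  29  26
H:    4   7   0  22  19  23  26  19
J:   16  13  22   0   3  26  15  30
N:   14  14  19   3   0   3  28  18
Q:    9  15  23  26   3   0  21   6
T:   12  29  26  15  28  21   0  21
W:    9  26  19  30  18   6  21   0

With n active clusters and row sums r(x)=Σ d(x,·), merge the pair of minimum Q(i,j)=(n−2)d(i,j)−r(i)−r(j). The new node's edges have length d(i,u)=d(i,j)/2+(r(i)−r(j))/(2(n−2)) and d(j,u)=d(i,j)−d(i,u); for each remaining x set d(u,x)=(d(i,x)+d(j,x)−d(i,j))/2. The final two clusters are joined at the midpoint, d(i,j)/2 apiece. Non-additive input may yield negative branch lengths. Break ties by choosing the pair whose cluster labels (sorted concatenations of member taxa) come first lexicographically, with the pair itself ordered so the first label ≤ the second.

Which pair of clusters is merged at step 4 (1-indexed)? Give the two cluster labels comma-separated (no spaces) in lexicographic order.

step 1: merge (J,N) at d=3, Q=-206; branch lengths J→11/3, N→-2/3; new cluster JN
  updated: d(F,JN)=27/2, d(G,JN)=12, d(H,JN)=19, d(JN,Q)=13, d(JN,T)=20, d(JN,W)=45/2
step 2: merge (Q,W) at d=6, Q=-321/2; branch lengths Q→27/20, W→93/20; new cluster QW
  updated: d(F,QW)=6, d(G,QW)=35/2, d(H,QW)=18, d(JN,QW)=59/4, d(QW,T)=18
step 3: merge (G,H) at d=7, Q=-225/2; branch lengths G→41/16, H→71/16; new cluster GH
  updated: d(F,GH)=-1, d(GH,JN)=12, d(GH,QW)=57/4, d(GH,T)=24
step 4: merge (F,GH) at d=-1, Q=-331/4; branch lengths F→-29/8, GH→21/8; new cluster FGH
  updated: d(FGH,JN)=53/4, d(FGH,QW)=85/8, d(FGH,T)=37/2
step 5: merge (FGH,QW) at d=85/8, Q=-129/2; branch lengths FGH→81/16, QW→89/16; new cluster FGHQW
  updated: d(FGHQW,JN)=139/16, d(FGHQW,T)=207/16
step 6: merge (FGHQW,JN) at d=139/16, Q=-333/8; branch lengths FGHQW→13/16, JN→63/8; new cluster FGHJNQW
  updated: d(FGHJNQW,T)=97/8
step 7: merge (FGHJNQW,T) at d=97/8; branch lengths FGHJNQW→97/16, T→97/16; new cluster FGHJNQTW
final tree: ((((F:-29/8,(G:41/16,H:71/16):21/8):81/16,(Q:27/20,W:93/20):89/16):13/16,(J:11/3,N:-2/3):63/8):97/16,T:97/16)
total length: 743/16

F,GH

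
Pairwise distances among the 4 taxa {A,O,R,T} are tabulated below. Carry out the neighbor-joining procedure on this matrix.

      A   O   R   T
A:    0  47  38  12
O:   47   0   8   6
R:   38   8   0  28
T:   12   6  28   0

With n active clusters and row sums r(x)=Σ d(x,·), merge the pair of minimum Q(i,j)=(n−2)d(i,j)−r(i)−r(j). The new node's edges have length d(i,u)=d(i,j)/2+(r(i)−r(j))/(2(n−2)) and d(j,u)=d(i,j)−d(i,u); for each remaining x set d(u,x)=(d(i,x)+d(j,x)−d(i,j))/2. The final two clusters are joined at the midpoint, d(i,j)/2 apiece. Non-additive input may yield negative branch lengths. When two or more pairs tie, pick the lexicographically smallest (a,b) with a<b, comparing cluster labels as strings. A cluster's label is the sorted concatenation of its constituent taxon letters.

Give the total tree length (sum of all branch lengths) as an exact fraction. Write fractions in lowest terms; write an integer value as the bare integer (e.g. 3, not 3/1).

step 1: merge (A,T) at d=12, Q=-119; branch lengths A→75/4, T→-27/4; new cluster AT
  updated: d(AT,O)=41/2, d(AT,R)=27
step 2: merge (AT,O) at d=41/2, Q=-111/2; branch lengths AT→79/4, O→3/4; new cluster AOT
  updated: d(AOT,R)=29/4
step 3: merge (AOT,R) at d=29/4; branch lengths AOT→29/8, R→29/8; new cluster AORT
final tree: (((A:75/4,T:-27/4):79/4,O:3/4):29/8,R:29/8)
total length: 159/4

159/4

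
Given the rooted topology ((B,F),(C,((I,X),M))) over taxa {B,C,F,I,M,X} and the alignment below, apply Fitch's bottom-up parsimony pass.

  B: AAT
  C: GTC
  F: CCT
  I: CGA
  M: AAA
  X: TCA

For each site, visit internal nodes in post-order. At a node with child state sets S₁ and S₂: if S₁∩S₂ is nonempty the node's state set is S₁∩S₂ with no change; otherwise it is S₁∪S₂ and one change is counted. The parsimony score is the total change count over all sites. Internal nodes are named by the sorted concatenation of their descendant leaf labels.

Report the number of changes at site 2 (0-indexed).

[col 0] BF: children B:{A}, F:{C} ∪→ {A,C}; cost 1
[col 0] IX: children I:{C}, X:{T} ∪→ {C,T}; cost 1
[col 0] IMX: children IX:{C,T}, M:{A} ∪→ {A,C,T}; cost 1
[col 0] CIMX: children C:{G}, IMX:{A,C,T} ∪→ {A,C,G,T}; cost 1
[col 0] BCFIMX: children BF:{A,C}, CIMX:{A,C,G,T} ∩→ {A,C}; cost 0
[col 1] BF: children B:{A}, F:{C} ∪→ {A,C}; cost 1
[col 1] IX: children I:{G}, X:{C} ∪→ {C,G}; cost 1
[col 1] IMX: children IX:{C,G}, M:{A} ∪→ {A,C,G}; cost 1
[col 1] CIMX: children C:{T}, IMX:{A,C,G} ∪→ {A,C,G,T}; cost 1
[col 1] BCFIMX: children BF:{A,C}, CIMX:{A,C,G,T} ∩→ {A,C}; cost 0
[col 2] BF: children B:{T}, F:{T} ∩→ {T}; cost 0
[col 2] IX: children I:{A}, X:{A} ∩→ {A}; cost 0
[col 2] IMX: children IX:{A}, M:{A} ∩→ {A}; cost 0
[col 2] CIMX: children C:{C}, IMX:{A} ∪→ {A,C}; cost 1
[col 2] BCFIMX: children BF:{T}, CIMX:{A,C} ∪→ {A,C,T}; cost 1
per-site changes: [4, 4, 2]; total = 10

2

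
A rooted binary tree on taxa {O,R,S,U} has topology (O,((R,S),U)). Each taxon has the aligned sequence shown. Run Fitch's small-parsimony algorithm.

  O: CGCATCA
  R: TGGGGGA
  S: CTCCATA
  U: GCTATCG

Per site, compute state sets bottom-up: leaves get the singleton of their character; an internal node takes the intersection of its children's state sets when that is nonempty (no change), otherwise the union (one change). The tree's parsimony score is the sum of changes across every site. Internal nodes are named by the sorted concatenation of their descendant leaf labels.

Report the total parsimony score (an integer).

site 0, node RS: R={T} ∪ S={C} → {C,T} (+1)
site 0, node RSU: RS={C,T} ∪ U={G} → {C,G,T} (+1)
site 0, node ORSU: O={C} ∩ RSU={C,G,T} → {C} (+0)
site 1, node RS: R={G} ∪ S={T} → {G,T} (+1)
site 1, node RSU: RS={G,T} ∪ U={C} → {C,G,T} (+1)
site 1, node ORSU: O={G} ∩ RSU={C,G,T} → {G} (+0)
site 2, node RS: R={G} ∪ S={C} → {C,G} (+1)
site 2, node RSU: RS={C,G} ∪ U={T} → {C,G,T} (+1)
site 2, node ORSU: O={C} ∩ RSU={C,G,T} → {C} (+0)
site 3, node RS: R={G} ∪ S={C} → {C,G} (+1)
site 3, node RSU: RS={C,G} ∪ U={A} → {A,C,G} (+1)
site 3, node ORSU: O={A} ∩ RSU={A,C,G} → {A} (+0)
site 4, node RS: R={G} ∪ S={A} → {A,G} (+1)
site 4, node RSU: RS={A,G} ∪ U={T} → {A,G,T} (+1)
site 4, node ORSU: O={T} ∩ RSU={A,G,T} → {T} (+0)
site 5, node RS: R={G} ∪ S={T} → {G,T} (+1)
site 5, node RSU: RS={G,T} ∪ U={C} → {C,G,T} (+1)
site 5, node ORSU: O={C} ∩ RSU={C,G,T} → {C} (+0)
site 6, node RS: R={A} ∩ S={A} → {A} (+0)
site 6, node RSU: RS={A} ∪ U={G} → {A,G} (+1)
site 6, node ORSU: O={A} ∩ RSU={A,G} → {A} (+0)
per-site changes: [2, 2, 2, 2, 2, 2, 1]; total = 13

13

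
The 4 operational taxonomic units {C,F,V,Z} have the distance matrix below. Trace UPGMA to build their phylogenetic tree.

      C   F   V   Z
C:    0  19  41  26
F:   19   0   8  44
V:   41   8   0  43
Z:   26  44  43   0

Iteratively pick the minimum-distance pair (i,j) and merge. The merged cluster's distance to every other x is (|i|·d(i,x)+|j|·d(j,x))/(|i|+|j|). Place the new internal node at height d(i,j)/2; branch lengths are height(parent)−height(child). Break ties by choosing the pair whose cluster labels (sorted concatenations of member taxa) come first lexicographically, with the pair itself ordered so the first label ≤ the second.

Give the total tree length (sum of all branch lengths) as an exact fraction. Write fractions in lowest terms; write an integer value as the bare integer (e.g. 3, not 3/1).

step 1: merge (F,V) at d=8; branch lengths F→4, V→4; new cluster FV
  updated: d(C,FV)=30, d(FV,Z)=87/2
step 2: merge (C,Z) at d=26; branch lengths C→13, Z→13; new cluster CZ
  updated: d(CZ,FV)=147/4
step 3: merge (CZ,FV) at d=147/4; branch lengths CZ→43/8, FV→115/8; new cluster CFVZ
final tree: ((C:13,Z:13):43/8,(F:4,V:4):115/8)
total length: 215/4

215/4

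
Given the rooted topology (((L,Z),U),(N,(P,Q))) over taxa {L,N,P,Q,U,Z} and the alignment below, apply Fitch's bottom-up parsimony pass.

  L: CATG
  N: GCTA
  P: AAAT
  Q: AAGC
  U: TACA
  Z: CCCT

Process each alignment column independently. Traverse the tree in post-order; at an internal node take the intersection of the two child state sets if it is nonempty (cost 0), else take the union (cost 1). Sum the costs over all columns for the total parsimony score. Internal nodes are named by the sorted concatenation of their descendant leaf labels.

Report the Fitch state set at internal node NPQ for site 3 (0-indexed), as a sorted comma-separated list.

A,C,T

LZ@0: {C} ∩ {C} = {C} (intersection, +0)
LUZ@0: {C} ∪ {T} = {C,T} (union, +1)
PQ@0: {A} ∩ {A} = {A} (intersection, +0)
NPQ@0: {G} ∪ {A} = {A,G} (union, +1)
LNPQUZ@0: {C,T} ∪ {A,G} = {A,C,G,T} (union, +1)
LZ@1: {A} ∪ {C} = {A,C} (union, +1)
LUZ@1: {A,C} ∩ {A} = {A} (intersection, +0)
PQ@1: {A} ∩ {A} = {A} (intersection, +0)
NPQ@1: {C} ∪ {A} = {A,C} (union, +1)
LNPQUZ@1: {A} ∩ {A,C} = {A} (intersection, +0)
LZ@2: {T} ∪ {C} = {C,T} (union, +1)
LUZ@2: {C,T} ∩ {C} = {C} (intersection, +0)
PQ@2: {A} ∪ {G} = {A,G} (union, +1)
NPQ@2: {T} ∪ {A,G} = {A,G,T} (union, +1)
LNPQUZ@2: {C} ∪ {A,G,T} = {A,C,G,T} (union, +1)
LZ@3: {G} ∪ {T} = {G,T} (union, +1)
LUZ@3: {G,T} ∪ {A} = {A,G,T} (union, +1)
PQ@3: {T} ∪ {C} = {C,T} (union, +1)
NPQ@3: {A} ∪ {C,T} = {A,C,T} (union, +1)
LNPQUZ@3: {A,G,T} ∩ {A,C,T} = {A,T} (intersection, +0)
per-site changes: [3, 2, 4, 4]; total = 13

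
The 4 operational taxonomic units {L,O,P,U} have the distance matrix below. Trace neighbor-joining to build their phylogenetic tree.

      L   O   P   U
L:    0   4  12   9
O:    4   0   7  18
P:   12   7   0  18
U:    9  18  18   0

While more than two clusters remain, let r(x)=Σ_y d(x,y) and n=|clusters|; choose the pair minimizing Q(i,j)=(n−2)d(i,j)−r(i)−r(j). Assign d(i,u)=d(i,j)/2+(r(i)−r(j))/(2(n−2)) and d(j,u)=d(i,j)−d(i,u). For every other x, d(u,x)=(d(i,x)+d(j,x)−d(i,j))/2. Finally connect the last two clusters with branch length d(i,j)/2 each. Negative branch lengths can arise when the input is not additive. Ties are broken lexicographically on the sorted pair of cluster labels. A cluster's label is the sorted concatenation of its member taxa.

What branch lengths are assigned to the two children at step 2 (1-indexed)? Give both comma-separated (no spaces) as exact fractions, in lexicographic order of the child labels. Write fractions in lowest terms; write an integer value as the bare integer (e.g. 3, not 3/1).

5,3/2

iteration 1: select L,U (d=9, Q=-52); attach at lengths (-1/2, 19/2); label the merged cluster LU
  updated: d(LU,O)=13/2, d(LU,P)=21/2
iteration 2: select LU,O (d=13/2, Q=-24); attach at lengths (5, 3/2); label the merged cluster LOU
  updated: d(LOU,P)=11/2
iteration 3: select LOU,P (d=11/2); attach at lengths (11/4, 11/4); label the merged cluster LOPU
final tree: (((L:-1/2,U:19/2):5,O:3/2):11/4,P:11/4)
total length: 21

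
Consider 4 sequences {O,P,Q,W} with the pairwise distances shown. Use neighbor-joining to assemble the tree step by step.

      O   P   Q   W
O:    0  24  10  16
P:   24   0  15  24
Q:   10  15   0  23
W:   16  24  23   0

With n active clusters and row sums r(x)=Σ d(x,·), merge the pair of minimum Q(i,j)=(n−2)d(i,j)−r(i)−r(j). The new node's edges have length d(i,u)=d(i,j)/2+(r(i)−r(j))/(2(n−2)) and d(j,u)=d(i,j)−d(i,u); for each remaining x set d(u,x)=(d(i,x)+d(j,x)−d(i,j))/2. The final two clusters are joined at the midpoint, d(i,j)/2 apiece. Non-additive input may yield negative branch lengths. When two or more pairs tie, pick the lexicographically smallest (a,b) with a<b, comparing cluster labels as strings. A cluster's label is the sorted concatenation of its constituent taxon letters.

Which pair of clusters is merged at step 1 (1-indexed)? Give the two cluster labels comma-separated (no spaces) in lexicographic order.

step 1: merge (O,W) at d=16, Q=-81; branch lengths O→19/4, W→45/4; new cluster OW
  updated: d(OW,P)=16, d(OW,Q)=17/2
step 2: merge (OW,P) at d=16, Q=-79/2; branch lengths OW→19/4, P→45/4; new cluster OPW
  updated: d(OPW,Q)=15/4
step 3: merge (OPW,Q) at d=15/4; branch lengths OPW→15/8, Q→15/8; new cluster OPQW
final tree: (((O:19/4,W:45/4):19/4,P:45/4):15/8,Q:15/8)
total length: 143/4

O,W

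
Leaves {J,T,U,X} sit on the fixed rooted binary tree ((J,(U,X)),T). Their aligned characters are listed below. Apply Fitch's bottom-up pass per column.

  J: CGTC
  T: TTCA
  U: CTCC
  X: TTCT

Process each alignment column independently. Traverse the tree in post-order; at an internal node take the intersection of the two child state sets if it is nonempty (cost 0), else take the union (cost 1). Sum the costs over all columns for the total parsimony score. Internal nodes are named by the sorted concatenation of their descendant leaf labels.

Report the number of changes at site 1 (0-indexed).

1

site 0, node UX: U={C} ∪ X={T} → {C,T} (+1)
site 0, node JUX: J={C} ∩ UX={C,T} → {C} (+0)
site 0, node JTUX: JUX={C} ∪ T={T} → {C,T} (+1)
site 1, node UX: U={T} ∩ X={T} → {T} (+0)
site 1, node JUX: J={G} ∪ UX={T} → {G,T} (+1)
site 1, node JTUX: JUX={G,T} ∩ T={T} → {T} (+0)
site 2, node UX: U={C} ∩ X={C} → {C} (+0)
site 2, node JUX: J={T} ∪ UX={C} → {C,T} (+1)
site 2, node JTUX: JUX={C,T} ∩ T={C} → {C} (+0)
site 3, node UX: U={C} ∪ X={T} → {C,T} (+1)
site 3, node JUX: J={C} ∩ UX={C,T} → {C} (+0)
site 3, node JTUX: JUX={C} ∪ T={A} → {A,C} (+1)
per-site changes: [2, 1, 1, 2]; total = 6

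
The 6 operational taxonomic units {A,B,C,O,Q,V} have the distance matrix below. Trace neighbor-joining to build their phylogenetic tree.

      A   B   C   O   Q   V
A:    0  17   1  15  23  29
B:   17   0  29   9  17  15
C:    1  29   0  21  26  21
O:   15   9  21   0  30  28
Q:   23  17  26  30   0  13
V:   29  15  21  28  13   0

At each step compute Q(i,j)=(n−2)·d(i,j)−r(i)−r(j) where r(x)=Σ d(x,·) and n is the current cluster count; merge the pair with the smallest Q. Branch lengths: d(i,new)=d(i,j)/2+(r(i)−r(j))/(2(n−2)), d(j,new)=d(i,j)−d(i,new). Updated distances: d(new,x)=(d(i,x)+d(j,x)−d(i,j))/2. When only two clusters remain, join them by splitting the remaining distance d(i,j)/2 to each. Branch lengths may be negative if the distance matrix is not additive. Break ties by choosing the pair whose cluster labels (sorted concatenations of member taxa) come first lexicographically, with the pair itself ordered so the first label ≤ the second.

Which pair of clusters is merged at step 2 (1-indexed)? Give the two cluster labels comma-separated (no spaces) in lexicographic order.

1. join A+C (d=1, Q=-179) ⇒ AC; edges |A|=-9/8, |C|=17/8
  updated: d(AC,B)=45/2, d(AC,O)=35/2, d(AC,Q)=24, d(AC,V)=49/2
2. join Q+V (d=13, Q=-251/2) ⇒ QV; edges |Q|=85/12, |V|=71/12
  updated: d(AC,QV)=71/4, d(B,QV)=19/2, d(O,QV)=45/2
3. join AC+QV (d=71/4, Q=-72) ⇒ ACQV; edges |AC|=87/8, |QV|=55/8
  updated: d(ACQV,B)=57/8, d(ACQV,O)=89/8
4. join ACQV+B (d=57/8, Q=-109/4) ⇒ ABCQV; edges |ACQV|=37/8, |B|=5/2
  updated: d(ABCQV,O)=13/2
5. join ABCQV+O (d=13/2) ⇒ ABCOQV; edges |ABCQV|=13/4, |O|=13/4
final tree: ((((A:-9/8,C:17/8):87/8,(Q:85/12,V:71/12):55/8):37/8,B:5/2):13/4,O:13/4)
total length: 363/8

Q,V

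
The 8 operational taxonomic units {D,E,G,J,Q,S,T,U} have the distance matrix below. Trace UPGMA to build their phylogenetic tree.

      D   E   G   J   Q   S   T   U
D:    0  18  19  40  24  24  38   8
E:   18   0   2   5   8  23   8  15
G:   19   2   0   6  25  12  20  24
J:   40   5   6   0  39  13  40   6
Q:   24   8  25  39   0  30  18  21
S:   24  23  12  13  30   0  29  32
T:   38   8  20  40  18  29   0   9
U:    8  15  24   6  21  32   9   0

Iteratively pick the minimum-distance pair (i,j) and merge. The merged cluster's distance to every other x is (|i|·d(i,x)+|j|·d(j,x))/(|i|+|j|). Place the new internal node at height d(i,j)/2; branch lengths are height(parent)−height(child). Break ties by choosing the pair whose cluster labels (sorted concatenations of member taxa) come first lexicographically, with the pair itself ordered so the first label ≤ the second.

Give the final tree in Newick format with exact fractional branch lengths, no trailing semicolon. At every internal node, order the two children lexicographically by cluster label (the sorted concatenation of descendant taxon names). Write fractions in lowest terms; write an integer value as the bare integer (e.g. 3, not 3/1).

iteration 1: select E,G (d=2); attach at lengths (1, 1); label the merged cluster EG
  updated: d(D,EG)=37/2, d(EG,J)=11/2, d(EG,Q)=33/2, d(EG,S)=35/2, d(EG,T)=14, d(EG,U)=39/2
iteration 2: select EG,J (d=11/2); attach at lengths (7/4, 11/4); label the merged cluster EGJ
  updated: d(D,EGJ)=77/3, d(EGJ,Q)=24, d(EGJ,S)=16, d(EGJ,T)=68/3, d(EGJ,U)=15
iteration 3: select D,U (d=8); attach at lengths (4, 4); label the merged cluster DU
  updated: d(DU,EGJ)=61/3, d(DU,Q)=45/2, d(DU,S)=28, d(DU,T)=47/2
iteration 4: select EGJ,S (d=16); attach at lengths (21/4, 8); label the merged cluster EGJS
  updated: d(DU,EGJS)=89/4, d(EGJS,Q)=51/2, d(EGJS,T)=97/4
iteration 5: select Q,T (d=18); attach at lengths (9, 9); label the merged cluster QT
  updated: d(DU,QT)=23, d(EGJS,QT)=199/8
iteration 6: select DU,EGJS (d=89/4); attach at lengths (57/8, 25/8); label the merged cluster DEGJSU
  updated: d(DEGJSU,QT)=97/4
iteration 7: select DEGJSU,QT (d=97/4); attach at lengths (1, 25/8); label the merged cluster DEGJQSTU
final tree: (((D:4,U:4):57/8,(((E:1,G:1):7/4,J:11/4):21/4,S:8):25/8):1,(Q:9,T:9):25/8)
total length: 481/8

(((D:4,U:4):57/8,(((E:1,G:1):7/4,J:11/4):21/4,S:8):25/8):1,(Q:9,T:9):25/8)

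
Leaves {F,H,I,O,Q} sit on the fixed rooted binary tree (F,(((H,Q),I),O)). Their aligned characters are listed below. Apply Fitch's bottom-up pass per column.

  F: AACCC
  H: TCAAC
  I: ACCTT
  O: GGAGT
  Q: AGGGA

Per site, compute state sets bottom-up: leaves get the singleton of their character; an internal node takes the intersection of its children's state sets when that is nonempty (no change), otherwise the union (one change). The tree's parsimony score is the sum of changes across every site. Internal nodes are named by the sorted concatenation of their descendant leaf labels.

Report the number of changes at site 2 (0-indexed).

3

HQ@0: {T} ∪ {A} = {A,T} (union, +1)
HIQ@0: {A,T} ∩ {A} = {A} (intersection, +0)
HIOQ@0: {A} ∪ {G} = {A,G} (union, +1)
FHIOQ@0: {A} ∩ {A,G} = {A} (intersection, +0)
HQ@1: {C} ∪ {G} = {C,G} (union, +1)
HIQ@1: {C,G} ∩ {C} = {C} (intersection, +0)
HIOQ@1: {C} ∪ {G} = {C,G} (union, +1)
FHIOQ@1: {A} ∪ {C,G} = {A,C,G} (union, +1)
HQ@2: {A} ∪ {G} = {A,G} (union, +1)
HIQ@2: {A,G} ∪ {C} = {A,C,G} (union, +1)
HIOQ@2: {A,C,G} ∩ {A} = {A} (intersection, +0)
FHIOQ@2: {C} ∪ {A} = {A,C} (union, +1)
HQ@3: {A} ∪ {G} = {A,G} (union, +1)
HIQ@3: {A,G} ∪ {T} = {A,G,T} (union, +1)
HIOQ@3: {A,G,T} ∩ {G} = {G} (intersection, +0)
FHIOQ@3: {C} ∪ {G} = {C,G} (union, +1)
HQ@4: {C} ∪ {A} = {A,C} (union, +1)
HIQ@4: {A,C} ∪ {T} = {A,C,T} (union, +1)
HIOQ@4: {A,C,T} ∩ {T} = {T} (intersection, +0)
FHIOQ@4: {C} ∪ {T} = {C,T} (union, +1)
per-site changes: [2, 3, 3, 3, 3]; total = 14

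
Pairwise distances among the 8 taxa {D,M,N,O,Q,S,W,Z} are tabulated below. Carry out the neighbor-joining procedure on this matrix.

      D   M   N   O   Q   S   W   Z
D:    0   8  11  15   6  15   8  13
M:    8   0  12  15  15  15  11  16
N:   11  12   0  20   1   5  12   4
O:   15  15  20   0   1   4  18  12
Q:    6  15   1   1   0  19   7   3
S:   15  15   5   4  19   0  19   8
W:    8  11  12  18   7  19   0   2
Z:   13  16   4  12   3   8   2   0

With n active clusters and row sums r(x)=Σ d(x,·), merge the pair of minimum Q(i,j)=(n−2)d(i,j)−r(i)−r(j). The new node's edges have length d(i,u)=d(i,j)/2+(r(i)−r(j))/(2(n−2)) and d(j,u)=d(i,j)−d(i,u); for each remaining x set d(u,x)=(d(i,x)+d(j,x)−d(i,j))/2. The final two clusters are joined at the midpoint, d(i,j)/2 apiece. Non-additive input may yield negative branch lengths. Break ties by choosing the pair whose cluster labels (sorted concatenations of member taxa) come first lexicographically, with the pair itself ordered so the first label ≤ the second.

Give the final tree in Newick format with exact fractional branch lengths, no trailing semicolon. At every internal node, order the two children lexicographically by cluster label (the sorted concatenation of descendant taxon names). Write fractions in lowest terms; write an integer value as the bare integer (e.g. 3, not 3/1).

1. join O+S (d=4, Q=-146) ⇒ OS; edges |O|=2, |S|=2
  updated: d(D,OS)=13, d(M,OS)=13, d(N,OS)=21/2, d(OS,Q)=8, d(OS,W)=33/2, d(OS,Z)=8
2. join D+M (d=8, Q=-94) ⇒ DM; edges |D|=12/5, |M|=28/5
  updated: d(DM,N)=15/2, d(DM,OS)=9, d(DM,Q)=13/2, d(DM,W)=11/2, d(DM,Z)=21/2
3. join W+Z (d=2, Q=-125/2) ⇒ WZ; edges |W|=47/16, |Z|=-15/16
  updated: d(DM,WZ)=7, d(N,WZ)=7, d(OS,WZ)=45/4, d(Q,WZ)=4
4. join N+Q (d=1, Q=-85/2) ⇒ NQ; edges |N|=19/12, |Q|=-7/12
  updated: d(DM,NQ)=13/2, d(NQ,OS)=35/4, d(NQ,WZ)=5
5. join DM+OS (d=9, Q=-67/2) ⇒ DMOS; edges |DM|=23/8, |OS|=49/8
  updated: d(DMOS,NQ)=25/8, d(DMOS,WZ)=37/8
6. join DMOS+NQ (d=25/8, Q=-51/4) ⇒ DMNOQS; edges |DMOS|=11/8, |NQ|=7/4
  updated: d(DMNOQS,WZ)=13/4
7. join DMNOQS+WZ (d=13/4) ⇒ DMNOQSWZ; edges |DMNOQS|=13/8, |WZ|=13/8
final tree: ((((D:12/5,M:28/5):23/8,(O:2,S:2):49/8):11/8,(N:19/12,Q:-7/12):7/4):13/8,(W:47/16,Z:-15/16):13/8)
total length: 243/8

((((D:12/5,M:28/5):23/8,(O:2,S:2):49/8):11/8,(N:19/12,Q:-7/12):7/4):13/8,(W:47/16,Z:-15/16):13/8)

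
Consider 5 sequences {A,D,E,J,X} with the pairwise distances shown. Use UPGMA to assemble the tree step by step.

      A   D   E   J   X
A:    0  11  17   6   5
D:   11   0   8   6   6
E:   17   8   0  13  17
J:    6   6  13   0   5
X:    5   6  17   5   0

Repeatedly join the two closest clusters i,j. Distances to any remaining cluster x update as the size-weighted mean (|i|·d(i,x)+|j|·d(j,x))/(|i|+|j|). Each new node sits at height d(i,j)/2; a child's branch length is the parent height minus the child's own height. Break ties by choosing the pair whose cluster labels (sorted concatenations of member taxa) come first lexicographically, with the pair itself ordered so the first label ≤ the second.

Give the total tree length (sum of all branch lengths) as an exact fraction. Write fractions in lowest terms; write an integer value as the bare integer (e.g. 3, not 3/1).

iteration 1: select A,X (d=5); attach at lengths (5/2, 5/2); label the merged cluster AX
  updated: d(AX,D)=17/2, d(AX,E)=17, d(AX,J)=11/2
iteration 2: select AX,J (d=11/2); attach at lengths (1/4, 11/4); label the merged cluster AJX
  updated: d(AJX,D)=23/3, d(AJX,E)=47/3
iteration 3: select AJX,D (d=23/3); attach at lengths (13/12, 23/6); label the merged cluster ADJX
  updated: d(ADJX,E)=55/4
iteration 4: select ADJX,E (d=55/4); attach at lengths (73/24, 55/8); label the merged cluster ADEJX
final tree: ((((A:5/2,X:5/2):1/4,J:11/4):13/12,D:23/6):73/24,E:55/8)
total length: 137/6

137/6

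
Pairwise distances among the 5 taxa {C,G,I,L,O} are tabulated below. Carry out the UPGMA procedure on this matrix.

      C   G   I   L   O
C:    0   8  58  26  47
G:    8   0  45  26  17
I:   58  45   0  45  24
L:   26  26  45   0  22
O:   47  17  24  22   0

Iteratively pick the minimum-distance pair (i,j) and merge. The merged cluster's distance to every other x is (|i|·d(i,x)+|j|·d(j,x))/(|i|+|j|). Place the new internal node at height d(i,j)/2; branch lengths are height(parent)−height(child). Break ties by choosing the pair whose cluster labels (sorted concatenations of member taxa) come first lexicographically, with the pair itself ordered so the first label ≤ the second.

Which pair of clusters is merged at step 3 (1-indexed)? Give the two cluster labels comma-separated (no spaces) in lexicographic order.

step 1: merge (C,G) at d=8; branch lengths C→4, G→4; new cluster CG
  updated: d(CG,I)=103/2, d(CG,L)=26, d(CG,O)=32
step 2: merge (L,O) at d=22; branch lengths L→11, O→11; new cluster LO
  updated: d(CG,LO)=29, d(I,LO)=69/2
step 3: merge (CG,LO) at d=29; branch lengths CG→21/2, LO→7/2; new cluster CGLO
  updated: d(CGLO,I)=43
step 4: merge (CGLO,I) at d=43; branch lengths CGLO→7, I→43/2; new cluster CGILO
final tree: (((C:4,G:4):21/2,(L:11,O:11):7/2):7,I:43/2)
total length: 145/2

CG,LO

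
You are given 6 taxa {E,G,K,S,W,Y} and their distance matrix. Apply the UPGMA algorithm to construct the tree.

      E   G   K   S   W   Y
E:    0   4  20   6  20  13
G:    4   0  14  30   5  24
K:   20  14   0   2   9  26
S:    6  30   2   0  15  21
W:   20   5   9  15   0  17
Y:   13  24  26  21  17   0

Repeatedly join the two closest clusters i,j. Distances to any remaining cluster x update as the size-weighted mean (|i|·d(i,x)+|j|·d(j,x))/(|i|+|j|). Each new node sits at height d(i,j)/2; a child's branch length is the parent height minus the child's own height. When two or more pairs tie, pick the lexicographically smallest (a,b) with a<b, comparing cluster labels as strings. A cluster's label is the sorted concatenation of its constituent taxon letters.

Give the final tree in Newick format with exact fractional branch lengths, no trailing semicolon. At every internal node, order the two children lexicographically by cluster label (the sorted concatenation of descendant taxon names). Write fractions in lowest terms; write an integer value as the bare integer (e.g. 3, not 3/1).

(((E:2,G:2):71/12,((K:1,S:1):5,W:6):23/12):131/60,Y:101/10)

1. join K+S (d=2) ⇒ KS; edges |K|=1, |S|=1
  updated: d(E,KS)=13, d(G,KS)=22, d(KS,W)=12, d(KS,Y)=47/2
2. join E+G (d=4) ⇒ EG; edges |E|=2, |G|=2
  updated: d(EG,KS)=35/2, d(EG,W)=25/2, d(EG,Y)=37/2
3. join KS+W (d=12) ⇒ KSW; edges |KS|=5, |W|=6
  updated: d(EG,KSW)=95/6, d(KSW,Y)=64/3
4. join EG+KSW (d=95/6) ⇒ EGKSW; edges |EG|=71/12, |KSW|=23/12
  updated: d(EGKSW,Y)=101/5
5. join EGKSW+Y (d=101/5) ⇒ EGKSWY; edges |EGKSW|=131/60, |Y|=101/10
final tree: (((E:2,G:2):71/12,((K:1,S:1):5,W:6):23/12):131/60,Y:101/10)
total length: 2227/60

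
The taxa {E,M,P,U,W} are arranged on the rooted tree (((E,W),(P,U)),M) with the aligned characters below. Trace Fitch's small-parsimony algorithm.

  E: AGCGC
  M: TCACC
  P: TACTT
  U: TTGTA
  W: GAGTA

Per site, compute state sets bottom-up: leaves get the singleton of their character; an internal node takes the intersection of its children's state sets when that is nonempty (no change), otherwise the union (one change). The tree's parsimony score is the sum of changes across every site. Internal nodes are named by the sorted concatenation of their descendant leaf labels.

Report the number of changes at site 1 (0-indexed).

[col 0] EW: children E:{A}, W:{G} ∪→ {A,G}; cost 1
[col 0] PU: children P:{T}, U:{T} ∩→ {T}; cost 0
[col 0] EPUW: children EW:{A,G}, PU:{T} ∪→ {A,G,T}; cost 1
[col 0] EMPUW: children EPUW:{A,G,T}, M:{T} ∩→ {T}; cost 0
[col 1] EW: children E:{G}, W:{A} ∪→ {A,G}; cost 1
[col 1] PU: children P:{A}, U:{T} ∪→ {A,T}; cost 1
[col 1] EPUW: children EW:{A,G}, PU:{A,T} ∩→ {A}; cost 0
[col 1] EMPUW: children EPUW:{A}, M:{C} ∪→ {A,C}; cost 1
[col 2] EW: children E:{C}, W:{G} ∪→ {C,G}; cost 1
[col 2] PU: children P:{C}, U:{G} ∪→ {C,G}; cost 1
[col 2] EPUW: children EW:{C,G}, PU:{C,G} ∩→ {C,G}; cost 0
[col 2] EMPUW: children EPUW:{C,G}, M:{A} ∪→ {A,C,G}; cost 1
[col 3] EW: children E:{G}, W:{T} ∪→ {G,T}; cost 1
[col 3] PU: children P:{T}, U:{T} ∩→ {T}; cost 0
[col 3] EPUW: children EW:{G,T}, PU:{T} ∩→ {T}; cost 0
[col 3] EMPUW: children EPUW:{T}, M:{C} ∪→ {C,T}; cost 1
[col 4] EW: children E:{C}, W:{A} ∪→ {A,C}; cost 1
[col 4] PU: children P:{T}, U:{A} ∪→ {A,T}; cost 1
[col 4] EPUW: children EW:{A,C}, PU:{A,T} ∩→ {A}; cost 0
[col 4] EMPUW: children EPUW:{A}, M:{C} ∪→ {A,C}; cost 1
per-site changes: [2, 3, 3, 2, 3]; total = 13

3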